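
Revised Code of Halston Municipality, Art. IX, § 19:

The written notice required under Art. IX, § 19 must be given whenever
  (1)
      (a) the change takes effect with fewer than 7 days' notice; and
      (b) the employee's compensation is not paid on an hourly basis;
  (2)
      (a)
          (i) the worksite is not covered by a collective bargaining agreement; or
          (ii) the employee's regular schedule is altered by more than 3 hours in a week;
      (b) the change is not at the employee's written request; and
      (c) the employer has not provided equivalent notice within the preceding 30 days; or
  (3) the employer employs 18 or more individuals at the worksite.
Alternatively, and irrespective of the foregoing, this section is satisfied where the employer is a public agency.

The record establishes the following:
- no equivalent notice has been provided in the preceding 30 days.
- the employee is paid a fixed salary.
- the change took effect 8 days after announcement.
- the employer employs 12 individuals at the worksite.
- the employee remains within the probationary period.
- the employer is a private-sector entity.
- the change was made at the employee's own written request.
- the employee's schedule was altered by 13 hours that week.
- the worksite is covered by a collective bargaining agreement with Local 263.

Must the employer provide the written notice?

No — not required.

(a) < 7 days' notice — not satisfied.
(b) not (hourly-paid) — holds.
So (1) is not satisfied (F AND T).
(i) no CBA — not satisfied.
(ii) schedule shift > 3h — holds.
(a): F OR T → true.
(b) not employee-requested — not met.
(c) no recent notice — satisfied.
So (2) is not satisfied (T AND F AND T).
(3) ≥ 18 at site — not met.
Overall: F OR F OR F → false.
Exception (public agency) — not satisfied.
Result: main false OR exception false → false.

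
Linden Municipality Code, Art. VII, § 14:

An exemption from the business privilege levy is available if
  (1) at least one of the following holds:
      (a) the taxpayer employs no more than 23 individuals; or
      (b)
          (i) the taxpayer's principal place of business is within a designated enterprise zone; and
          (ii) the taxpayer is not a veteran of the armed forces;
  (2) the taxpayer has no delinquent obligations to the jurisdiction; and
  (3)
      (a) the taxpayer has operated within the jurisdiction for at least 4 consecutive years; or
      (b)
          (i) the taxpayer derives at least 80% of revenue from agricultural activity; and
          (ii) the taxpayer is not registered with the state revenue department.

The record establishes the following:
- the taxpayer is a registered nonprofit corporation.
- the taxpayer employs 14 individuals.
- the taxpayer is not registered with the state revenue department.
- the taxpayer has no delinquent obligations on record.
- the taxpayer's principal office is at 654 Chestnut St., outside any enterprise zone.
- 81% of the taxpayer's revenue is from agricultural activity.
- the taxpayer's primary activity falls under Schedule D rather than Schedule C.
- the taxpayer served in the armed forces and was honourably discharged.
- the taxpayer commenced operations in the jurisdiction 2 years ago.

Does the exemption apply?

Yes — exempt.

(a) ≤ 23 employees — met.
(i) in enterprise zone — fails.
(ii) not (veteran) — not satisfied.
So (b) is not satisfied (F AND F).
So (1) is satisfied (T OR F).
(2) no delinquency — met.
(a) ≥ 4 yrs in jurisdiction — not satisfied.
(i) ≥80% agricultural — met.
(ii) not (state-registered) — met.
(b) = T AND T = true.
So (3) is satisfied (F OR T).
So Overall is satisfied (T AND T AND T).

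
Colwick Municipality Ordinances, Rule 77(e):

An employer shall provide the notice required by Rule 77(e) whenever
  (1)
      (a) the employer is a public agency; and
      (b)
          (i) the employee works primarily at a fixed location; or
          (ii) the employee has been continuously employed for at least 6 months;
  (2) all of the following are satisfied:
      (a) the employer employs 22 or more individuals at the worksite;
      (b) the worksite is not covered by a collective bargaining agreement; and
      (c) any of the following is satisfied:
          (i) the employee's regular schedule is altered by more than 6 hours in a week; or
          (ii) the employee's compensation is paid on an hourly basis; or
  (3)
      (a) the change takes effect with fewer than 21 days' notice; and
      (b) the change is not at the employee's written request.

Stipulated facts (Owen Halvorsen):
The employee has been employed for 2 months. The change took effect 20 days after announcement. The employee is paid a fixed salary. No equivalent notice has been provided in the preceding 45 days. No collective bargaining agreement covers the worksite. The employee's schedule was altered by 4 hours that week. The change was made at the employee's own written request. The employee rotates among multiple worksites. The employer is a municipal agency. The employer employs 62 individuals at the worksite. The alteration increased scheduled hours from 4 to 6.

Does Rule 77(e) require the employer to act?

(a) public agency — met.
(i) fixed location — not satisfied.
(ii) tenure ≥ 6 mo. — not satisfied.
(b): F OR F → false.
(1) = T AND F = false.
(a) ≥ 22 at site — met.
(b) no CBA — holds.
(i) schedule shift > 6h — fails.
(ii) hourly-paid — not met.
(c) = F OR F = false.
(2) = T AND T AND F = false.
(a) < 21 days' notice — holds.
(b) not employee-requested — fails.
(3) = T AND F = false.
Overall: F OR F OR F → false.

No — not required.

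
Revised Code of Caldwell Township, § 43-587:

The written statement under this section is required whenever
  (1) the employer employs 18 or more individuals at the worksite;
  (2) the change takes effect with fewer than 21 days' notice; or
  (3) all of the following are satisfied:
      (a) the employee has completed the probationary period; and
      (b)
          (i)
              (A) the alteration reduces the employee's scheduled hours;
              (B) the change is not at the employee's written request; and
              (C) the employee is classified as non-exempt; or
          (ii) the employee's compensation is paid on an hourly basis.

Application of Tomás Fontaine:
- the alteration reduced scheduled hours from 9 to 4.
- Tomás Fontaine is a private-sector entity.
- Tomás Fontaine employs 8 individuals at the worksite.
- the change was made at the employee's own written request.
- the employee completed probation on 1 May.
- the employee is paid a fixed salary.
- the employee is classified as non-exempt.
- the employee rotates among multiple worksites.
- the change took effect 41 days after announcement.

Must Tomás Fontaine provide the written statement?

(1) ≥ 18 at site — not satisfied.
(2) < 21 days' notice — fails.
(a) past probation — holds.
(A) hours reduced — satisfied.
(B) not employee-requested — fails.
(C) non-exempt — met.
(i) = T AND F AND T = false.
(ii) hourly-paid — fails.
So (b) is not satisfied (F OR F).
So (3) is not satisfied (T AND F).
Overall: F OR F OR F → false.

No — not required.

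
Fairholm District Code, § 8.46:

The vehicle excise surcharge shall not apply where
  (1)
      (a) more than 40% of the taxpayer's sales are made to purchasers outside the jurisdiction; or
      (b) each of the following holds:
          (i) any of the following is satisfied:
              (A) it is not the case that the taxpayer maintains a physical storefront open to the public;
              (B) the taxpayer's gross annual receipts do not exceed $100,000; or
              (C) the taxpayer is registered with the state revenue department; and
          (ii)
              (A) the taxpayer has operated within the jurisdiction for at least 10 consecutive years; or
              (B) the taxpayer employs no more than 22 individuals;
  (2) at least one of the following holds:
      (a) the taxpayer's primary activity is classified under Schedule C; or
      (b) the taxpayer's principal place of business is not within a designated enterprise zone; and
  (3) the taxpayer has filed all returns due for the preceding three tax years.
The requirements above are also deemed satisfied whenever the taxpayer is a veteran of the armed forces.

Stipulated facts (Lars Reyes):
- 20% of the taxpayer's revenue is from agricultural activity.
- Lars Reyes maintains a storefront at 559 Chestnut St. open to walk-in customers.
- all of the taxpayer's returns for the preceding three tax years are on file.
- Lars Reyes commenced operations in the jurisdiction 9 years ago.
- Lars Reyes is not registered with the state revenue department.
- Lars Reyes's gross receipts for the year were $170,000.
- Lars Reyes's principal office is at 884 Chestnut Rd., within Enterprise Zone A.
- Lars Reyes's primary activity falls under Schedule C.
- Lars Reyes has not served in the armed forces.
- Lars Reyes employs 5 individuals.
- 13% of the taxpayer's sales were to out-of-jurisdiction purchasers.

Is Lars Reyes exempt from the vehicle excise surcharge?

No — not exempt.

(a) >40% out-of-jur. sales — not satisfied.
(A) not (has storefront) — not met.
(B) receipts ≤ $100,000 — not satisfied.
(C) state-registered — not satisfied.
(i) = F OR F OR F = false.
(A) ≥ 10 yrs in jurisdiction — not met.
(B) ≤ 22 employees — met.
(ii): F OR T → true.
So (b) is not satisfied (F AND T).
(1) = F OR F = false.
(a) Schedule C activity — satisfied.
(b) not (in enterprise zone) — not met.
(2): T OR F → true.
(3) returns current — satisfied.
So Overall is not satisfied (F AND T AND T).
Exception (veteran) — not satisfied.
Result: main false OR exception false → false.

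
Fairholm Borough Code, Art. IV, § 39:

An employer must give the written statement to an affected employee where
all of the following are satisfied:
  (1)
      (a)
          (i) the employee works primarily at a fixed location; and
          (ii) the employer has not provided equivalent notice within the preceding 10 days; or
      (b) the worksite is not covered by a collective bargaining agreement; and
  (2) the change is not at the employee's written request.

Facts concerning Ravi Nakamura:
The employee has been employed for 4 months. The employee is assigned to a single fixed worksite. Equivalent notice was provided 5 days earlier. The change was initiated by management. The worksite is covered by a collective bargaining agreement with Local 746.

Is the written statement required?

(i) fixed location — holds.
(ii) no recent notice — fails.
(a): T AND F → false.
(b) no CBA — not satisfied.
So (1) is not satisfied (F OR F).
(2) not employee-requested — holds.
Overall: F AND T → false.

No — not required.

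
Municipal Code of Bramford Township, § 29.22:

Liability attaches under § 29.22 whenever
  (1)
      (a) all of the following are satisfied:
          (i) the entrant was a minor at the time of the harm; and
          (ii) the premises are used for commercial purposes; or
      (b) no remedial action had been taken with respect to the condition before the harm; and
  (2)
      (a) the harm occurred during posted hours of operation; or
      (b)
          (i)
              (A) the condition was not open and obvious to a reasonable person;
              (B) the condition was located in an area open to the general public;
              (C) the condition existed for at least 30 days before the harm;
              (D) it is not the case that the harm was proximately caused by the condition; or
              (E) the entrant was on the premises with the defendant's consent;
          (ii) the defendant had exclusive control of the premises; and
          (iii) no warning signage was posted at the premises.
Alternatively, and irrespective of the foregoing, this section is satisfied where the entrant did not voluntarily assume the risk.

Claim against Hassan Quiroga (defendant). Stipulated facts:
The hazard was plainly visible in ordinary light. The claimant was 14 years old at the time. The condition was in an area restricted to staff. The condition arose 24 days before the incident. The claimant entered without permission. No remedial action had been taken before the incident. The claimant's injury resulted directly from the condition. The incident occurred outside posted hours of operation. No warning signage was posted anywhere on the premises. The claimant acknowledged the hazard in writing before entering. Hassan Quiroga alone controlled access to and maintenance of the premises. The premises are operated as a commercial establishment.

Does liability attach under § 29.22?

No — not liable.

(i) entrant a minor — holds.
(ii) commercial use — met.
So (a) is satisfied (T AND T).
(b) no remedial action — satisfied.
So (1) is satisfied (T OR T).
(a) during posted hours — fails.
(A) not open/obvious — not met.
(B) public area — fails.
(C) condition ≥30 days old — fails.
(D) not (proximate cause) — not met.
(E) consent to enter — not satisfied.
(i): F OR F OR F OR F OR F → false.
(ii) exclusive control — satisfied.
(iii) no signage posted — satisfied.
So (b) is not satisfied (F AND T AND T).
(2): F OR F → false.
Overall = T AND F = false.
Exception (no assumed risk) — not satisfied.
Result: main false OR exception false → false.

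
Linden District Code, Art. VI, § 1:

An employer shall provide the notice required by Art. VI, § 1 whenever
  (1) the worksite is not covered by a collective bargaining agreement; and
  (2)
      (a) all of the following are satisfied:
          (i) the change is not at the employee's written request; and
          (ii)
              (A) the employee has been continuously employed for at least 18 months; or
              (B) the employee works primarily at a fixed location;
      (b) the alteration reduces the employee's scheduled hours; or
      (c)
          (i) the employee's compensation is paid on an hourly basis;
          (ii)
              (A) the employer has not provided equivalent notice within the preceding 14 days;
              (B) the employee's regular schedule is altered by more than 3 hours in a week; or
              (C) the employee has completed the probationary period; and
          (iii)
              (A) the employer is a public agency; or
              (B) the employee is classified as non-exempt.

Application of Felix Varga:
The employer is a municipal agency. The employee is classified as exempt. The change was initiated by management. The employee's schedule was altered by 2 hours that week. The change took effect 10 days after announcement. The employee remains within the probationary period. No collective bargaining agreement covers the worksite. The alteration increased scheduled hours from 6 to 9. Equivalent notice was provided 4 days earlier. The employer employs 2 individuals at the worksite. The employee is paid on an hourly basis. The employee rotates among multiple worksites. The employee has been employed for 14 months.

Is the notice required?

(1) no CBA — met.
(i) not employee-requested — satisfied.
(A) tenure ≥ 18 mo. — not satisfied.
(B) fixed location — not satisfied.
(ii) = F OR F = false.
(a): T AND F → false.
(b) hours reduced — not met.
(i) hourly-paid — met.
(A) no recent notice — fails.
(B) schedule shift > 3h — not met.
(C) past probation — not met.
(ii) = F OR F OR F = false.
(A) public agency — satisfied.
(B) non-exempt — fails.
(iii): T OR F → true.
(c): T AND F AND T → false.
(2) = F OR F OR F = false.
Overall = T AND F = false.

No — not required.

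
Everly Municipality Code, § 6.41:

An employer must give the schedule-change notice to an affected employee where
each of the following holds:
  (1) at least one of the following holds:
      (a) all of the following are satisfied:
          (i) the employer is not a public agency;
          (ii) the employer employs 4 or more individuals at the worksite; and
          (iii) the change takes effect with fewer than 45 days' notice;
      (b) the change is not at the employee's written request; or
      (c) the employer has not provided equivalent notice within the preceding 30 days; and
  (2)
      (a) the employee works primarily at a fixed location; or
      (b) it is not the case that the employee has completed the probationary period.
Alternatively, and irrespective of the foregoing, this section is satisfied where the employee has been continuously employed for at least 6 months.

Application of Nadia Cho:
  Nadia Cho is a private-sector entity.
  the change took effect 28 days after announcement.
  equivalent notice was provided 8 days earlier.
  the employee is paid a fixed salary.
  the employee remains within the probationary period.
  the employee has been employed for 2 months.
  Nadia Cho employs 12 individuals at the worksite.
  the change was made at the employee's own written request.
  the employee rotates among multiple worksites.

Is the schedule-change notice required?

(i) not (public agency) — holds.
(ii) ≥ 4 at site — holds.
(iii) < 45 days' notice — met.
So (a) is satisfied (T AND T AND T).
(b) not employee-requested — fails.
(c) no recent notice — fails.
(1) = T OR F OR F = true.
(a) fixed location — not met.
(b) not (past probation) — satisfied.
So (2) is satisfied (F OR T).
So Overall is satisfied (T AND T).
Exception (tenure ≥ 6 mo.) — not satisfied.
Result: main true OR exception false → true.

Yes — required.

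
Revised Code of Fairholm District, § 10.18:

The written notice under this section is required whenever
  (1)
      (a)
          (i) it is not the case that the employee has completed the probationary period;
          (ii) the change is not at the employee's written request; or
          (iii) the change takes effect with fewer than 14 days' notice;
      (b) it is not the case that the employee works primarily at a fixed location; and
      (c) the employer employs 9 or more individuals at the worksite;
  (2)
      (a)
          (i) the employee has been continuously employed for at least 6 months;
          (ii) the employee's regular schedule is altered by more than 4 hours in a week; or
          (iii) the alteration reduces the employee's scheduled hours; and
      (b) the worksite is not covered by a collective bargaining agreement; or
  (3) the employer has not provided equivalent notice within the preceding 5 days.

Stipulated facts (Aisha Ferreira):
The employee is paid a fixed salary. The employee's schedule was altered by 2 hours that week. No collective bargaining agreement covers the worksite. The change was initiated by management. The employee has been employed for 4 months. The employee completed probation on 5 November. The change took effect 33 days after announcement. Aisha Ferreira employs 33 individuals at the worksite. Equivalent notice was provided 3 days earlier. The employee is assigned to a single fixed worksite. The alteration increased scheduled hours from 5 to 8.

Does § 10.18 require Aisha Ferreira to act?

No — not required.

(i) not (past probation) — fails.
(ii) not employee-requested — holds.
(iii) < 14 days' notice — not met.
(a): F OR T OR F → true.
(b) not (fixed location) — not satisfied.
(c) ≥ 9 at site — holds.
(1) = T AND F AND T = false.
(i) tenure ≥ 6 mo. — fails.
(ii) schedule shift > 4h — not satisfied.
(iii) hours reduced — not met.
So (a) is not satisfied (F OR F OR F).
(b) no CBA — satisfied.
So (2) is not satisfied (F AND T).
(3) no recent notice — not met.
Overall = F OR F OR F = false.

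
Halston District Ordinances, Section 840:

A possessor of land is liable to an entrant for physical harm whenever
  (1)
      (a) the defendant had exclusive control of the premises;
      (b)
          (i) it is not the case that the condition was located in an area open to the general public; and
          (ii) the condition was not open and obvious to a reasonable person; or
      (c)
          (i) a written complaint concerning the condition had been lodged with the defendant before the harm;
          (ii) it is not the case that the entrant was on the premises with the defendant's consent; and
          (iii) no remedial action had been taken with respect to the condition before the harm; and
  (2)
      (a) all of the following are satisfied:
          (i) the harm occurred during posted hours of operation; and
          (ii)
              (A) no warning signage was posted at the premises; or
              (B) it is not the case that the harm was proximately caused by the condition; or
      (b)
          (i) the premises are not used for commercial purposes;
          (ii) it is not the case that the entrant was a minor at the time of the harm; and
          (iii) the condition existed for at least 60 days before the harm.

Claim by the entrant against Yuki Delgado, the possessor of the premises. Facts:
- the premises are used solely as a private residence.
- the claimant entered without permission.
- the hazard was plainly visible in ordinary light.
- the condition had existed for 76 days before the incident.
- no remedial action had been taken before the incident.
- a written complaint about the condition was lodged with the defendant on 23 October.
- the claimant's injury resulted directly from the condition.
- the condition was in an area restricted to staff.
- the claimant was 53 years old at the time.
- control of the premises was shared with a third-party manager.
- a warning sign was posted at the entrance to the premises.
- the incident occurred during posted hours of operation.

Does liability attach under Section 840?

(a) exclusive control — not met.
(i) not (public area) — met.
(ii) not open/obvious — not satisfied.
(b) = T AND F = false.
(i) complaint lodged — met.
(ii) not (consent to enter) — holds.
(iii) no remedial action — satisfied.
So (c) is satisfied (T AND T AND T).
So (1) is satisfied (F OR F OR T).
(i) during posted hours — met.
(A) no signage posted — not satisfied.
(B) not (proximate cause) — not met.
(ii): F OR F → false.
So (a) is not satisfied (T AND F).
(i) not (commercial use) — met.
(ii) not (entrant a minor) — satisfied.
(iii) condition ≥60 days old — met.
(b): T AND T AND T → true.
(2) = F OR T = true.
Overall = T AND T = true.

Yes — liable.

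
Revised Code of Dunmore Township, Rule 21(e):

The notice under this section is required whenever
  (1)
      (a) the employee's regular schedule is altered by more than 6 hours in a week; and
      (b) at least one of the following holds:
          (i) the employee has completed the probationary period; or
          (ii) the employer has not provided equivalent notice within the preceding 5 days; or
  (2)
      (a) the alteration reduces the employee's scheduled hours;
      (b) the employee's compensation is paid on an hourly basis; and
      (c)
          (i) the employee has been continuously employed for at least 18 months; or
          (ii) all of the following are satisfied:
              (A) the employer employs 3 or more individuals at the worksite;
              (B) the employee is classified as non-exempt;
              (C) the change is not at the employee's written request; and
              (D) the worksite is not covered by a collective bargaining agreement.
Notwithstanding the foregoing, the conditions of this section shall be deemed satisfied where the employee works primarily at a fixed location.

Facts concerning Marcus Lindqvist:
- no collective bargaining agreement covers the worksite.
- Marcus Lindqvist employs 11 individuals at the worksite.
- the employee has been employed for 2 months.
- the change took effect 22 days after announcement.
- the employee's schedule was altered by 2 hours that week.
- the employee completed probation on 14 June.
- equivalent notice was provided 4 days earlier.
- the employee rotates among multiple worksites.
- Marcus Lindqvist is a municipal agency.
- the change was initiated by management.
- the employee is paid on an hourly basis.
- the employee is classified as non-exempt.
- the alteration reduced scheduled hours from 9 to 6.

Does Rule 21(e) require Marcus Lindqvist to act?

Yes — required.

(a) schedule shift > 6h — not satisfied.
(i) past probation — satisfied.
(ii) no recent notice — not satisfied.
(b) = T OR F = true.
(1): F AND T → false.
(a) hours reduced — satisfied.
(b) hourly-paid — satisfied.
(i) tenure ≥ 18 mo. — not satisfied.
(A) ≥ 3 at site — met.
(B) non-exempt — holds.
(C) not employee-requested — satisfied.
(D) no CBA — satisfied.
(ii): T AND T AND T AND T → true.
(c): F OR T → true.
(2) = T AND T AND T = true.
Overall = F OR T = true.
Exception (fixed location) — not satisfied.
Result: main true OR exception false → true.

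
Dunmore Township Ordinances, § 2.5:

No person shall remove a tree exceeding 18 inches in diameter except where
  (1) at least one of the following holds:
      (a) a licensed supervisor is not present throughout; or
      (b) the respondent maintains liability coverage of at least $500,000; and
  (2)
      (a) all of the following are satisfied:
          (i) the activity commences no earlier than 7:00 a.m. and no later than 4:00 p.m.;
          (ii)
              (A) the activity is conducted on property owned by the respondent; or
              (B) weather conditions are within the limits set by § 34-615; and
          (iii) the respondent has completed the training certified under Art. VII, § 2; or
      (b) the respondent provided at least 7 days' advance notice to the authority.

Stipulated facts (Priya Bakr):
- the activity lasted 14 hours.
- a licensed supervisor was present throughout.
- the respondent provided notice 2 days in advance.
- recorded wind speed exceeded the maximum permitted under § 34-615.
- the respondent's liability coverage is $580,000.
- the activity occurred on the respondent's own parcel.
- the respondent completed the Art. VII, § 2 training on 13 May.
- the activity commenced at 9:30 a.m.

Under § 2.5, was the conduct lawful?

(a) not (supervisor present) — not satisfied.
(b) coverage ≥ $500,000 — met.
So (1) is satisfied (F OR T).
(i) start within hours — satisfied.
(A) own property — met.
(B) weather ok — not satisfied.
(ii) = T OR F = true.
(iii) training certified — satisfied.
(a): T AND T AND T → true.
(b) ≥7 days' notice — not met.
So (2) is satisfied (T OR F).
So Overall is satisfied (T AND T).

Yes — lawful.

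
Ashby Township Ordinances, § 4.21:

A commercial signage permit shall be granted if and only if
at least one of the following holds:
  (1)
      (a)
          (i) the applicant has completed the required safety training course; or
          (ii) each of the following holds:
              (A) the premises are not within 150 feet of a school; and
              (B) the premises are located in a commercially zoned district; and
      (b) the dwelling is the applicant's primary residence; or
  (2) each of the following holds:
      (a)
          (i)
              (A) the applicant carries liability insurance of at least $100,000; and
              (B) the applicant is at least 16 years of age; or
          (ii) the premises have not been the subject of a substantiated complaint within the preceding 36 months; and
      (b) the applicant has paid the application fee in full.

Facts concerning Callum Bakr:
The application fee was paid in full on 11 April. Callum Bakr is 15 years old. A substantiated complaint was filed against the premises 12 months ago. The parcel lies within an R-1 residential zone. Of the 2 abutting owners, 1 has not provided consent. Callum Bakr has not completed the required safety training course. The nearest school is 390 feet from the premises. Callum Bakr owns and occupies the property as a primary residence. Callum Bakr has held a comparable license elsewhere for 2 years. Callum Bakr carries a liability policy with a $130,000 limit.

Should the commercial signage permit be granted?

(i) safety training — not satisfied.
(A) ≥150 ft from school — satisfied.
(B) commercially zoned — fails.
(ii) = T AND F = false.
So (a) is not satisfied (F OR F).
(b) primary residence — met.
(1): F AND T → false.
(A) insurance ≥ $100,000 — met.
(B) age ≥ 16 — not met.
So (i) is not satisfied (T AND F).
(ii) no complaint in 36 mo. — not satisfied.
So (a) is not satisfied (F OR F).
(b) fee paid — satisfied.
So (2) is not satisfied (F AND T).
Overall = F OR F = false.

No — denied.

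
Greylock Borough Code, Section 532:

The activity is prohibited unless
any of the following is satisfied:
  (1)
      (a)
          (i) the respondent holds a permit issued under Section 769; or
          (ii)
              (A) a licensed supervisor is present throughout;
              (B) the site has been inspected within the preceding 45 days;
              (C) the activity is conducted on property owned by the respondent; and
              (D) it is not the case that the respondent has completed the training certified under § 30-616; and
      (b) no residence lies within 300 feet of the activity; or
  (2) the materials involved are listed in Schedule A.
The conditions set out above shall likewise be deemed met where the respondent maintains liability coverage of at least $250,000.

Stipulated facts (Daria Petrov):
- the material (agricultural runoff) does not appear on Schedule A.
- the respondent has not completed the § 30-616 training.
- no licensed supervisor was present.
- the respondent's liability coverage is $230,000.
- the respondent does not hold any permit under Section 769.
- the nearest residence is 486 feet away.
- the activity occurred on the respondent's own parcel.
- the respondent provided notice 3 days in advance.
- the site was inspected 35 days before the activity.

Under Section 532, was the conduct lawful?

(i) holds permit — fails.
(A) supervisor present — not satisfied.
(B) site inspected — holds.
(C) own property — met.
(D) not (training certified) — satisfied.
So (ii) is not satisfied (F AND T AND T AND T).
So (a) is not satisfied (F OR F).
(b) no residence in 300 ft — met.
(1) = F AND T = false.
(2) Schedule A material — fails.
Overall: F OR F → false.
Exception (coverage ≥ $250,000) — not satisfied.
Result: main false OR exception false → false.

No — unlawful.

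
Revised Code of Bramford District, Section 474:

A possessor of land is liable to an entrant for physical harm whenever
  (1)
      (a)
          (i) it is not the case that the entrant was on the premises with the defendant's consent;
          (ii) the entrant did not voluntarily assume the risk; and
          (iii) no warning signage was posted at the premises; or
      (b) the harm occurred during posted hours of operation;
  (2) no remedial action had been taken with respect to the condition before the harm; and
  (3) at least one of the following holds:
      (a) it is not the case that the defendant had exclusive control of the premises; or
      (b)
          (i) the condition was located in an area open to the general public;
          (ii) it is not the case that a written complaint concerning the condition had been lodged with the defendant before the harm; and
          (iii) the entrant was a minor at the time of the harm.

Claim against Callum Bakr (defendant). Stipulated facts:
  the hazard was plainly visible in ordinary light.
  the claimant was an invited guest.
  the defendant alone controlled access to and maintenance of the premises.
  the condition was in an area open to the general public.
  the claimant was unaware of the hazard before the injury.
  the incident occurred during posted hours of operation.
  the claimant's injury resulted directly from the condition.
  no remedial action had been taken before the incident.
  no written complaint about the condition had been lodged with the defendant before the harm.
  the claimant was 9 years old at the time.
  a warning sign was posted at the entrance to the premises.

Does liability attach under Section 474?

(i) not (consent to enter) — not met.
(ii) no assumed risk — satisfied.
(iii) no signage posted — not met.
(a): F AND T AND F → false.
(b) during posted hours — satisfied.
(1) = F OR T = true.
(2) no remedial action — met.
(a) not (exclusive control) — not satisfied.
(i) public area — satisfied.
(ii) not (complaint lodged) — satisfied.
(iii) entrant a minor — holds.
(b) = T AND T AND T = true.
(3) = F OR T = true.
So Overall is satisfied (T AND T AND T).

Yes — liable.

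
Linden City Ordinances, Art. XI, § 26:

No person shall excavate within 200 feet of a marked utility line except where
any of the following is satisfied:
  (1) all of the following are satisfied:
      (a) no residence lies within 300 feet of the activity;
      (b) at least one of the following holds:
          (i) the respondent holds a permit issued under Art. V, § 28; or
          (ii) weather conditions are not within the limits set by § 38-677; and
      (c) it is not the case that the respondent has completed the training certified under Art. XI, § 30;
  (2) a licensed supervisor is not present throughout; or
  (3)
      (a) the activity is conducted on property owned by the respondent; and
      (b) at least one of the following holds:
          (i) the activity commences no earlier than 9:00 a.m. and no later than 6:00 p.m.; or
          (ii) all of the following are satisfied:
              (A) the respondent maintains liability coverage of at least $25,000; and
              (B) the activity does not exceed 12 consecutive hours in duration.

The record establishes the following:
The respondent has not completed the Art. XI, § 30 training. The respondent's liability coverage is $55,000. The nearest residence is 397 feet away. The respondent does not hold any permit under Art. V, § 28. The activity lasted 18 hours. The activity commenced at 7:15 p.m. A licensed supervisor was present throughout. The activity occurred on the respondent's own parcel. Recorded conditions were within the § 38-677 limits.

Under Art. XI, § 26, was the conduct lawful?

No — unlawful.

(a) no residence in 300 ft — satisfied.
(i) holds permit — not satisfied.
(ii) not (weather ok) — not satisfied.
(b) = F OR F = false.
(c) not (training certified) — satisfied.
(1) = T AND F AND T = false.
(2) not (supervisor present) — not met.
(a) own property — holds.
(i) start within hours — not satisfied.
(A) coverage ≥ $25,000 — holds.
(B) ≤ 12 hrs duration — not met.
So (ii) is not satisfied (T AND F).
(b): F OR F → false.
So (3) is not satisfied (T AND F).
So Overall is not satisfied (F OR F OR F).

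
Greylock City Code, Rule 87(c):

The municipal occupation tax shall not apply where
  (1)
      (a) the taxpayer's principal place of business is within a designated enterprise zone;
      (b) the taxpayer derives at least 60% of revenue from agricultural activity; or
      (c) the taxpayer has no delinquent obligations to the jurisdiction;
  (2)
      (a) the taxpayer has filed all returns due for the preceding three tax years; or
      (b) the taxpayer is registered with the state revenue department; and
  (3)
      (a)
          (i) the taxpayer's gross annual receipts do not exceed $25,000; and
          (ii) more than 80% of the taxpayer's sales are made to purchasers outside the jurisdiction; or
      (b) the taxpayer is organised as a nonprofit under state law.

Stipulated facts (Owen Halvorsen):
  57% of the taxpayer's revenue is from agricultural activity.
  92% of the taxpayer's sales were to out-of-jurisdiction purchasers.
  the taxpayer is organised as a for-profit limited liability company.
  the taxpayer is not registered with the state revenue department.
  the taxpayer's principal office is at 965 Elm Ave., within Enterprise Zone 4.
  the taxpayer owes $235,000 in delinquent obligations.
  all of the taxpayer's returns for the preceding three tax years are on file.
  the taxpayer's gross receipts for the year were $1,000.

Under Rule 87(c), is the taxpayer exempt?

Yes — exempt.

(a) in enterprise zone — holds.
(b) ≥60% agricultural — not met.
(c) no delinquency — not met.
(1): T OR F OR F → true.
(a) returns current — satisfied.
(b) state-registered — not met.
So (2) is satisfied (T OR F).
(i) receipts ≤ $25,000 — met.
(ii) >80% out-of-jur. sales — met.
(a): T AND T → true.
(b) nonprofit — not satisfied.
(3): T OR F → true.
So Overall is satisfied (T AND T AND T).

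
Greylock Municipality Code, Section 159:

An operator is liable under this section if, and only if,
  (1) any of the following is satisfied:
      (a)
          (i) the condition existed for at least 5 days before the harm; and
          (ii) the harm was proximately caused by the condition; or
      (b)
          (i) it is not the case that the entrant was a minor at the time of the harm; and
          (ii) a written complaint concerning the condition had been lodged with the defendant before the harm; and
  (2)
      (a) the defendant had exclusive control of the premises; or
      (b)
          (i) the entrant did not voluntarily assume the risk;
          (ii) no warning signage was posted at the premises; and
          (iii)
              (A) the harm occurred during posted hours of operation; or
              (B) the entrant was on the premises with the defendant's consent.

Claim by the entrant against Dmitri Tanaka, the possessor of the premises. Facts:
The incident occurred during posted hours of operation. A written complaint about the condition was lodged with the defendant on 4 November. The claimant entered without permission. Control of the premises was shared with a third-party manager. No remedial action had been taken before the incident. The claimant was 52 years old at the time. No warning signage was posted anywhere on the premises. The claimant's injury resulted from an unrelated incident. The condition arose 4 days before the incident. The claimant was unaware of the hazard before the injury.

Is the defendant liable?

Yes — liable.

(i) condition ≥5 days old — not met.
(ii) proximate cause — fails.
So (a) is not satisfied (F AND F).
(i) not (entrant a minor) — met.
(ii) complaint lodged — met.
(b) = T AND T = true.
(1) = F OR T = true.
(a) exclusive control — fails.
(i) no assumed risk — satisfied.
(ii) no signage posted — satisfied.
(A) during posted hours — met.
(B) consent to enter — fails.
(iii): T OR F → true.
(b) = T AND T AND T = true.
So (2) is satisfied (F OR T).
Overall: T AND T → true.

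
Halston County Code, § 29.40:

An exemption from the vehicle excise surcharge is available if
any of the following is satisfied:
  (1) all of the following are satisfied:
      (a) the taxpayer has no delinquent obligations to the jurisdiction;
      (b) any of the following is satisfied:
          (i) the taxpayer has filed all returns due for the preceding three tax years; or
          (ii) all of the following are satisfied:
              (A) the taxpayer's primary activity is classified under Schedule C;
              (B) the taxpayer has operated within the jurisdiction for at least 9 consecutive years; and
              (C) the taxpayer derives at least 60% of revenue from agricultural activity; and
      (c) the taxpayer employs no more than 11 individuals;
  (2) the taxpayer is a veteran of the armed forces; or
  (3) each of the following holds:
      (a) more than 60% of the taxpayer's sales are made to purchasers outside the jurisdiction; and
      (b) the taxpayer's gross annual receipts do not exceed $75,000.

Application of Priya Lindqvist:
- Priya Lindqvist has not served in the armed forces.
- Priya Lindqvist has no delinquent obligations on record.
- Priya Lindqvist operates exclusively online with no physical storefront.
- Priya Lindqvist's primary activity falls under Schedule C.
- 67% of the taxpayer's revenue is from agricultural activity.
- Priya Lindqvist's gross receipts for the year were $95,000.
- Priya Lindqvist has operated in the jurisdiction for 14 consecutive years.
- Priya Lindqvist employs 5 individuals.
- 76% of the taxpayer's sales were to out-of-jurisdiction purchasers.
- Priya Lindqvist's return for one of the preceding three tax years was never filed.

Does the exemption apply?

Yes — exempt.

(a) no delinquency — satisfied.
(i) returns current — not satisfied.
(A) Schedule C activity — holds.
(B) ≥ 9 yrs in jurisdiction — met.
(C) ≥60% agricultural — met.
(ii): T AND T AND T → true.
(b) = F OR T = true.
(c) ≤ 11 employees — holds.
So (1) is satisfied (T AND T AND T).
(2) veteran — not met.
(a) >60% out-of-jur. sales — satisfied.
(b) receipts ≤ $75,000 — not met.
So (3) is not satisfied (T AND F).
So Overall is satisfied (T OR F OR F).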